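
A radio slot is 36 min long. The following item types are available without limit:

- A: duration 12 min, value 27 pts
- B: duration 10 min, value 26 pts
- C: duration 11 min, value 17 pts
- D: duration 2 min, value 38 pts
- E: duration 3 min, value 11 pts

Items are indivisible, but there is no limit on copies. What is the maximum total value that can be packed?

Best value-per-unit is D at 38/2, and filling with it alone uses duration 18×2=36. No mix of the others beats 18×38 = 684.

684 pts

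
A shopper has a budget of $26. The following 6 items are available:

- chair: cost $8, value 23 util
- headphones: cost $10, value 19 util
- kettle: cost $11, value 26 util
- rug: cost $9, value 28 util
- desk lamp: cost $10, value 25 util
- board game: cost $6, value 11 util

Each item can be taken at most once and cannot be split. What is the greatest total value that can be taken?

65 util

Check high-value combinations within $26:
- kettle+rug+board game: cost 11+9+6=26, value 26+28+11=65
- rug+desk lamp+board game: cost 9+10+6=25, value 28+25+11=64
- chair+rug+board game: cost 8+9+6=23, value 23+28+11=62
- chair+kettle+board game: cost 8+11+6=25, value 23+26+11=60
Best: 65 util.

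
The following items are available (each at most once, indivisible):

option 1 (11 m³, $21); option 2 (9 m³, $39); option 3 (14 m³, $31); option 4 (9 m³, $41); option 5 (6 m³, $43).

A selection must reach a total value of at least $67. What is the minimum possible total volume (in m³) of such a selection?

Subsets with value ≥ 67, sorted by total volume:
- option 4+option 5: volume 15, value 84
- option 2+option 5: volume 15, value 82
Minimum volume: 15 m³.

15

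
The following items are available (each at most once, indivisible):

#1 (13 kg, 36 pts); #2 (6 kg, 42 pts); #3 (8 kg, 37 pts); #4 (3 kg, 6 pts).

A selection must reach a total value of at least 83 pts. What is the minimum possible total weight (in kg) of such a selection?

17

Subsets with value ≥ 83, sorted by total weight:
- #2+#3+#4: weight 17, value 85
- #1+#2+#4: weight 22, value 84
- #1+#2+#3: weight 27, value 115
- #1+#2+#3+#4: weight 30, value 121
Minimum weight: 17 kg.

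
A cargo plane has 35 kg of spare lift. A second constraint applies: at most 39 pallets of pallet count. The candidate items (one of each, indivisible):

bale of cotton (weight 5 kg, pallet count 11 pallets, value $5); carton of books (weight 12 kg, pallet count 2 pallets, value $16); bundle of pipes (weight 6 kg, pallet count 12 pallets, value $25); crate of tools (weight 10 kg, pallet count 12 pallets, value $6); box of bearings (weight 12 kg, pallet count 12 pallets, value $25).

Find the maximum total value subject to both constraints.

$71

Feasible sets respecting both limits:
- bale of cotton+carton of books+bundle of pipes+box of bearings: weight 35, pallet count 37, value 71
- carton of books+bundle of pipes+box of bearings: weight 30, pallet count 26, value 66
- bundle of pipes+crate of tools+box of bearings: weight 28, pallet count 36, value 56
- bale of cotton+bundle of pipes+box of bearings: weight 23, pallet count 35, value 55
Best: $71.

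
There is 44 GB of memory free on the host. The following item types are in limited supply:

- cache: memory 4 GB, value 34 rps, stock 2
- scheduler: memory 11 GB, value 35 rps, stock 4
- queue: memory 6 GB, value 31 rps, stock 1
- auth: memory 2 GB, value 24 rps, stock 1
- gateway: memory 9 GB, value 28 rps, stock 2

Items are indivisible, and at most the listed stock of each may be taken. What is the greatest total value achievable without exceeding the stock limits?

197 rps

Top feasible selections:
- 2×cache + 3×scheduler + 1×auth: memory 43, value 197
- 2×cache + 2×scheduler + 1×queue + 1×auth: memory 38, value 193
Best: 197 rps.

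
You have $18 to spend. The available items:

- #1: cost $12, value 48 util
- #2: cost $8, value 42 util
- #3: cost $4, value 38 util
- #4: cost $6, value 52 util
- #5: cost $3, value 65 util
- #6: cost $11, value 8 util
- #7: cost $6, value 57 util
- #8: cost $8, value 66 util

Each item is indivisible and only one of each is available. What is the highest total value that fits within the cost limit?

188 util

Check high-value combinations within $18:
- #5+#7+#8: cost 3+6+8=17, value 65+57+66=188
- #4+#5+#8: cost 6+3+8=17, value 52+65+66=183
- #4+#5+#7: cost 6+3+6=15, value 52+65+57=174
- #3+#5+#8: cost 4+3+8=15, value 38+65+66=169
Best: 188 util.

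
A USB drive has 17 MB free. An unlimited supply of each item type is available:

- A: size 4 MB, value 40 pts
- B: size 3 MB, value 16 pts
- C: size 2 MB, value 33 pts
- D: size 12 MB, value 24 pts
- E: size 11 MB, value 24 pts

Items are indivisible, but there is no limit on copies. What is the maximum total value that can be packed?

Best value-per-unit is C at 33/2, and filling with it alone uses size 8×2=16. No mix of the others beats 8×33 = 264.

264 pts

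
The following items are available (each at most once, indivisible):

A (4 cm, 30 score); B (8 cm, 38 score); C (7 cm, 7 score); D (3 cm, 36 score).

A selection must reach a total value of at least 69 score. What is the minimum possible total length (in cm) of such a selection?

Subsets with value ≥ 69, sorted by total length:
- B+D: length 11, value 74
- A+C+D: length 14, value 73
Minimum length: 11 cm.

11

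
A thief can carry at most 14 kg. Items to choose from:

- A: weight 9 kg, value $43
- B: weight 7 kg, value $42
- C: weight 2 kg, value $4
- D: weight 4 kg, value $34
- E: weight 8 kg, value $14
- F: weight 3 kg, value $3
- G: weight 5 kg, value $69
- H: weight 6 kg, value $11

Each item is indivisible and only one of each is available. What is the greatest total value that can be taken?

$115

This is a 0/1 knapsack; check combinations near the capacity.
- B+C+G: weight 7+2+5=14, value 42+4+69=115
- A+G: weight 9+5=14, value 43+69=112
- B+G: weight 7+5=12, value 42+69=111
- C+D+F+G: weight 2+4+3+5=14, value 4+34+3+69=110
- C+D+G: weight 2+4+5=11, value 4+34+69=107
Best: $115.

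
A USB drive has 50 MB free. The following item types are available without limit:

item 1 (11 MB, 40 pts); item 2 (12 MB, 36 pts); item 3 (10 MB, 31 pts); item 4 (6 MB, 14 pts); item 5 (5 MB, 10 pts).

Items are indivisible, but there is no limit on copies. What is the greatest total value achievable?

174 pts

Best value-per-unit is item 1 at 40/11; filling with it alone gives 4×40 = 160.
Optimal mix: 4×item 1 + 1×item 4 → size 50, value 174.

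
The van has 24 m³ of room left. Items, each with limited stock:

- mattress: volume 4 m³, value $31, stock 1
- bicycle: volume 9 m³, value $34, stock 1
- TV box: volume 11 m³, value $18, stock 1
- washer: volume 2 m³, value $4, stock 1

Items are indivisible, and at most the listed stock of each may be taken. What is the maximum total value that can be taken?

$83

Best selections within volume 24 and stock limits:
- 1×mattress + 1×bicycle + 1×TV box: volume 24, value 83
- 1×mattress + 1×bicycle + 1×washer: volume 15, value 69
Best: $83.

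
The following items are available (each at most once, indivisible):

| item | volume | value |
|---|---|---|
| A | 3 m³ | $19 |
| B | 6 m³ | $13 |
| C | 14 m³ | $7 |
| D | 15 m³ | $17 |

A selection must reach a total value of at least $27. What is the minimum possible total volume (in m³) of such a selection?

Subsets with value ≥ 27, sorted by total volume:
- A+B: volume 9, value 32
- A+D: volume 18, value 36
Minimum volume: 9 m³.

9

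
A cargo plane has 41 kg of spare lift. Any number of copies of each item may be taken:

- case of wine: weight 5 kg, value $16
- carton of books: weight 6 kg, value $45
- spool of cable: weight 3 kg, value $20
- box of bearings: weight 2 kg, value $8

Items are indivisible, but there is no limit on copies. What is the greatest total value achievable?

$298

Best value-per-unit is carton of books at 45/6; filling with it alone gives 6×45 = 270.
Optimal mix: 6×carton of books + 1×spool of cable + 1×box of bearings → weight 41, value 298.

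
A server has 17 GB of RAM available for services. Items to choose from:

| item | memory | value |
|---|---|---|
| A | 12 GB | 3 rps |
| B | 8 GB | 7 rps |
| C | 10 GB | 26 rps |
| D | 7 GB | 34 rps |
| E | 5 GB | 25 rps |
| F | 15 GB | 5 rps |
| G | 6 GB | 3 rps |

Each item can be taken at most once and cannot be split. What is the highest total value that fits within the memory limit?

60 rps

Check high-value combinations within 17 GB:
- C+D: memory 10+7=17, value 26+34=60
- D+E: memory 7+5=12, value 34+25=59
- C+E: memory 10+5=15, value 26+25=51
Best: 60 rps.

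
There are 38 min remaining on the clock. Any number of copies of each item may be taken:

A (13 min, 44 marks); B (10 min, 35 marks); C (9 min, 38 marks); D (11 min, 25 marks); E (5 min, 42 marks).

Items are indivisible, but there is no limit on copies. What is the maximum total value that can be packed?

294 marks

Best value-per-unit is E at 42/5, and filling with it alone uses time 7×5=35. No mix of the others beats 7×42 = 294.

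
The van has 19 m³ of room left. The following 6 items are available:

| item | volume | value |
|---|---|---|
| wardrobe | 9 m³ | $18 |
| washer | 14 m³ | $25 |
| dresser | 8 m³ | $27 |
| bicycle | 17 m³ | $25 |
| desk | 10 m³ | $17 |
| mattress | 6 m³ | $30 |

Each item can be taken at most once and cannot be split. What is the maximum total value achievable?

Check high-value combinations within 19 m³:
- dresser+mattress: volume 8+6=14, value 27+30=57
- wardrobe+mattress: volume 9+6=15, value 18+30=48
- desk+mattress: volume 10+6=16, value 17+30=47
Best: $57.

$57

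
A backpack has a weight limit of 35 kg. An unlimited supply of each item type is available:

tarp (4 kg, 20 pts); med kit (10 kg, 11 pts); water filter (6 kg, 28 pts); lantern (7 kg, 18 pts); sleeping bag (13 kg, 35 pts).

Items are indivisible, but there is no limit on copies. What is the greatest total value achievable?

Best value-per-unit is tarp at 20/4; filling with it alone gives 8×20 = 160.
Optimal mix: 7×tarp + 1×water filter → weight 34, value 168.

168 pts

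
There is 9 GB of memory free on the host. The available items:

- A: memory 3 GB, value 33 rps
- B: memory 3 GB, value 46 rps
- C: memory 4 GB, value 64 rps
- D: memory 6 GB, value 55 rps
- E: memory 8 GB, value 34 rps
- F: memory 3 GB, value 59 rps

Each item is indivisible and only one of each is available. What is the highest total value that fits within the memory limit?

138 rps

Check high-value combinations within 9 GB:
- A+B+F: memory 3+3+3=9, value 33+46+59=138
- C+F: memory 4+3=7, value 64+59=123
- D+F: memory 6+3=9, value 55+59=114
- B+C: memory 3+4=7, value 46+64=110
Best: 138 rps.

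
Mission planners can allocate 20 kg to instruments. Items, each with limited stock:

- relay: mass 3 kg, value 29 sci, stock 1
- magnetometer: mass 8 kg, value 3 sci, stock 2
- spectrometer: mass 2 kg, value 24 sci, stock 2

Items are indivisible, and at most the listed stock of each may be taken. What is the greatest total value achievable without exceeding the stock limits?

80 sci

Top feasible selections:
- 1×relay + 1×magnetometer + 2×spectrometer: mass 15, value 80
- 1×relay + 2×spectrometer: mass 7, value 77
- 1×relay + 1×magnetometer + 1×spectrometer: mass 13, value 56
- 2×magnetometer + 2×spectrometer: mass 20, value 54
Best: 80 sci.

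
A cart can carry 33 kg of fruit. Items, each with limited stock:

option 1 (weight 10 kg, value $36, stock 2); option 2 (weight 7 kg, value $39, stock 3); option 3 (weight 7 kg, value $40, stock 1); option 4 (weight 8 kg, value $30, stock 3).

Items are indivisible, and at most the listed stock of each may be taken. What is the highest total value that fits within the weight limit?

Top feasible selections:
- 3×option 2 + 1×option 3: weight 28, value 157
- 1×option 1 + 2×option 2 + 1×option 3: weight 31, value 154
Best: $157.

$157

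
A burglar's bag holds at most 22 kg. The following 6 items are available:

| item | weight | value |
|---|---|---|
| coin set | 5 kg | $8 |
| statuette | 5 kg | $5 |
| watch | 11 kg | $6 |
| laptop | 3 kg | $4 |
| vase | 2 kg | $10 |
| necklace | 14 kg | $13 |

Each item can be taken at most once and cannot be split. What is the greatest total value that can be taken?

Check high-value combinations within 22 kg:
- coin set+vase+necklace: weight 5+2+14=21, value 8+10+13=31
- coin set+watch+laptop+vase: weight 5+11+3+2=21, value 8+6+4+10=28
- statuette+vase+necklace: weight 5+2+14=21, value 5+10+13=28
- coin set+statuette+laptop+vase: weight 5+5+3+2=15, value 8+5+4+10=27
- laptop+vase+necklace: weight 3+2+14=19, value 4+10+13=27
Best: $31.

$31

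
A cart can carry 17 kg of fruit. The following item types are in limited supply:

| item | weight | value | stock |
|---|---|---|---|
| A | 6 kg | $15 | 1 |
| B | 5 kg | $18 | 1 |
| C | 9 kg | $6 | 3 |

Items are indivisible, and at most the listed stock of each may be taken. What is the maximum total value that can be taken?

$33

Top feasible selections:
- 1×A + 1×B: weight 11, value 33
- 1×B + 1×C: weight 14, value 24
- 1×A + 1×C: weight 15, value 21
- 1×B: weight 5, value 18
Best: $33.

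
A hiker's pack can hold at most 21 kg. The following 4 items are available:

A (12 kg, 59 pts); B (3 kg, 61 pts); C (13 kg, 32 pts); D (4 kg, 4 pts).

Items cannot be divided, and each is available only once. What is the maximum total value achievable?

Check high-value combinations within 21 kg:
- A+B+D: weight 12+3+4=19, value 59+61+4=124
- A+B: weight 12+3=15, value 59+61=120
- B+C+D: weight 3+13+4=20, value 61+32+4=97
Best: 124 pts.

124 pts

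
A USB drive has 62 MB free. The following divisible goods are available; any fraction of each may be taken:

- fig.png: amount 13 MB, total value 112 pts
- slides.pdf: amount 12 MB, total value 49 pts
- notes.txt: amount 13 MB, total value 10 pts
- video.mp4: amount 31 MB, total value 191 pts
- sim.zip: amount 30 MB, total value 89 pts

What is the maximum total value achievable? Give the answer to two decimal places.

Take in order of value per unit:
- fig.png (112/13 per unit): all 13 → value 112, running total 112.00
- video.mp4 (191/31 per unit): all 31 → value 191, running total 303.00
- slides.pdf (49/12 per unit): all 12 → value 49, running total 352.00
- sim.zip (89/30 per unit): 6 of 30 → value 6×89/30 = 17.8000, running total 369.80
Total 369.80.

369.80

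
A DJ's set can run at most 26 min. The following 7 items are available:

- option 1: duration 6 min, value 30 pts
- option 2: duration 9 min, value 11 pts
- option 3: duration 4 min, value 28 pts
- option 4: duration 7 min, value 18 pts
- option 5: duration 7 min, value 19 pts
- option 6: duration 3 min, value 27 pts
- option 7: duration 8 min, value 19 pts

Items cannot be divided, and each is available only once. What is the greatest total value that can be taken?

This is a 0/1 knapsack; check combinations near the capacity.
- option 1+option 3+option 5+option 6: duration 6+4+7+3=20, value 30+28+19+27=104
- option 1+option 3+option 6+option 7: duration 6+4+3+8=21, value 30+28+27+19=104
- option 1+option 3+option 4+option 6: duration 6+4+7+3=20, value 30+28+18+27=103
- option 1+option 2+option 3+option 6: duration 6+9+4+3=22, value 30+11+28+27=96
Best: 104 pts.

104 pts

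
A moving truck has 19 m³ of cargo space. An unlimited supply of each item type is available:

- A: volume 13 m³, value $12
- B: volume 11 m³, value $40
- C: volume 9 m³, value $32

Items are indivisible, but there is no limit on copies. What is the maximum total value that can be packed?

Best value-per-unit is B at 40/11; filling with it alone gives 1×40 = 40.
Optimal mix: 2×C → volume 18, value 64.

$64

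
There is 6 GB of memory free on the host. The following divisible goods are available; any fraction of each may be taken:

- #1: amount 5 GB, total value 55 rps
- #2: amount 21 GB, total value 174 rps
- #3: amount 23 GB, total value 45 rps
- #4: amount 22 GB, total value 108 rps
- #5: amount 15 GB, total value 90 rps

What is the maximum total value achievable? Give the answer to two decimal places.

Take in order of value per unit:
- #1 (55/5 per unit): all 5 → value 55, running total 55.00
- #2 (174/21 per unit): 1 of 21 → value 1×174/21 = 8.2857, running total 63.29
Total 63.29.

63.29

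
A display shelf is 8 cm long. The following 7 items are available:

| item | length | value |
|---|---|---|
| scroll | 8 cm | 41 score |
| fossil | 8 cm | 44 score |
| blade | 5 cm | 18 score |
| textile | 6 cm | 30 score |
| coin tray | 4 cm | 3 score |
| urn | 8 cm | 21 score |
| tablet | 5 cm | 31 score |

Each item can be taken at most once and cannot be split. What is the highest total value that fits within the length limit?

Check high-value combinations within 8 cm:
- fossil: length 8, value 44
- scroll: length 8, value 41
- tablet: length 5, value 31
- textile: length 6, value 30
- urn: length 8, value 21
Best: 44 score.

44 score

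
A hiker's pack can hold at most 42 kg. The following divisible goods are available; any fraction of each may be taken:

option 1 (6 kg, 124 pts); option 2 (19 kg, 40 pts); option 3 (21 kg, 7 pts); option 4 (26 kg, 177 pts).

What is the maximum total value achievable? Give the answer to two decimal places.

Take in order of value per unit:
- option 1 (124/6 per unit): all 6 → value 124, running total 124.00
- option 4 (177/26 per unit): all 26 → value 177, running total 301.00
- option 2 (40/19 per unit): 10 of 19 → value 10×40/19 = 21.0526, running total 322.05
Total 322.05.

322.05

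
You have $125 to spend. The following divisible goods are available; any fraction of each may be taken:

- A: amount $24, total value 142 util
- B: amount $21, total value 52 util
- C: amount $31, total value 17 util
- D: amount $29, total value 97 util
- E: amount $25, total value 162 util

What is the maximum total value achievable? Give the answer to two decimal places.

Take in order of value per unit:
- E (162/25 per unit): all 25 → value 162, running total 162.00
- A (142/24 per unit): all 24 → value 142, running total 304.00
- D (97/29 per unit): all 29 → value 97, running total 401.00
- B (52/21 per unit): all 21 → value 52, running total 453.00
- C (17/31 per unit): 26 of 31 → value 26×17/31 = 14.2581, running total 467.26
Total 467.26.

467.26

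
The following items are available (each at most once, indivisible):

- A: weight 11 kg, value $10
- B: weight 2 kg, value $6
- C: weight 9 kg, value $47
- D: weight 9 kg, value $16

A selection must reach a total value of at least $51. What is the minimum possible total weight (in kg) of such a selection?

11

Subsets with value ≥ 51, sorted by total weight:
- B+C: weight 11, value 53
- C+D: weight 18, value 63
Minimum weight: 11 kg.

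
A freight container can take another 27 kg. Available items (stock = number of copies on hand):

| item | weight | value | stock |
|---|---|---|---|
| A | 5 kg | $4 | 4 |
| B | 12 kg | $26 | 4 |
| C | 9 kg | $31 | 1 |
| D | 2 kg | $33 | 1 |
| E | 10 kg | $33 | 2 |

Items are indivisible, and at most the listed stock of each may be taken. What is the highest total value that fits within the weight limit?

$103

Best selections within weight 27 and stock limits:
- 1×A + 1×D + 2×E: weight 27, value 103
- 1×A + 1×C + 1×D + 1×E: weight 26, value 101
Best: $103.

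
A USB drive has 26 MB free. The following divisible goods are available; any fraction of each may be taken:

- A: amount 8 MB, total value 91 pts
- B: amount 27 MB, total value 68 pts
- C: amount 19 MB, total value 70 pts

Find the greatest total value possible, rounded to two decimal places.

Take in order of value per unit:
- A (91/8 per unit): all 8 → value 91, running total 91.00
- C (70/19 per unit): 18 of 19 → value 18×70/19 = 66.3158, running total 157.32
Total 157.32.

157.32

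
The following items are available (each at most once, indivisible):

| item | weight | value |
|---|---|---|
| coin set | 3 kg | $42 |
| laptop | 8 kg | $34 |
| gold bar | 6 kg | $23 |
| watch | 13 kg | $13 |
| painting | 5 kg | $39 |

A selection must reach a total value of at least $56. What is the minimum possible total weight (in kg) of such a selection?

8

Subsets with value ≥ 56, sorted by total weight:
- coin set+painting: weight 8, value 81
- coin set+gold bar: weight 9, value 65
Minimum weight: 8 kg.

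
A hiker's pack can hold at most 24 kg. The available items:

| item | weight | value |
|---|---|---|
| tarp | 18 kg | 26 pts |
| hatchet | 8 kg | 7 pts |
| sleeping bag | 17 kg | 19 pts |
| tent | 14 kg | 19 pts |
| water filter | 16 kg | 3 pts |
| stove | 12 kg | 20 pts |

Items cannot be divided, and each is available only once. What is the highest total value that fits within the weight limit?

27 pts

Check high-value combinations within 24 kg:
- hatchet+stove: weight 8+12=20, value 7+20=27
- tarp: weight 18, value 26
- hatchet+tent: weight 8+14=22, value 7+19=26
- stove: weight 12, value 20
- tent: weight 14, value 19
Best: 27 pts.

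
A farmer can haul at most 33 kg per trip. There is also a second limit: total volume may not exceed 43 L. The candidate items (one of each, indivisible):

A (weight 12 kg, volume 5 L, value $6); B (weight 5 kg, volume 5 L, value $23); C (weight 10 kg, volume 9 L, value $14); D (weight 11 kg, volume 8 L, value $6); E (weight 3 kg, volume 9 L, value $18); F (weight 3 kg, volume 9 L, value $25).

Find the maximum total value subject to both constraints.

Feasible sets respecting both limits:
- A+B+C+E+F: weight 33, volume 37, value 86
- B+C+D+E+F: weight 32, volume 40, value 86
- B+C+E+F: weight 21, volume 32, value 80
Best: $86.

$86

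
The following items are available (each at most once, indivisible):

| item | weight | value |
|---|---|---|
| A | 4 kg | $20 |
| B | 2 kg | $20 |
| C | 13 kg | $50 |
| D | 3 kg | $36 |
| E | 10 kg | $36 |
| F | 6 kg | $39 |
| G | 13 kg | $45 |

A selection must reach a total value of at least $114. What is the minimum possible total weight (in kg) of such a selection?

15

Subsets with value ≥ 114, sorted by total weight:
- A+B+D+F: weight 15, value 115
- B+D+E+F: weight 21, value 131
- A+B+C+D: weight 22, value 126
Minimum weight: 15 kg.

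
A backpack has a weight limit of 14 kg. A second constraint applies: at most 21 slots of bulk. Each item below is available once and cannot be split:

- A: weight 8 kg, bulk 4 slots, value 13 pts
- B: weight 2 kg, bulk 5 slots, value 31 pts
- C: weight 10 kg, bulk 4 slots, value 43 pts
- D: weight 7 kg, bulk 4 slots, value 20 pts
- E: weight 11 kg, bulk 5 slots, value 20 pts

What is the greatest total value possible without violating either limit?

Feasible sets respecting both limits:
- B+C: weight 12, bulk 9, value 74
- B+D: weight 9, bulk 9, value 51
- B+E: weight 13, bulk 10, value 51
Best: 74 pts.

74 pts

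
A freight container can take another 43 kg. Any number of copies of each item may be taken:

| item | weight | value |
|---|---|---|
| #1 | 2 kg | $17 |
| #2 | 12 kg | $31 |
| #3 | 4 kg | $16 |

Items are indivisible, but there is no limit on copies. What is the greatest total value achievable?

Best value-per-unit is #1 at 17/2, and filling with it alone uses weight 21×2=42. No mix of the others beats 21×17 = 357.

$357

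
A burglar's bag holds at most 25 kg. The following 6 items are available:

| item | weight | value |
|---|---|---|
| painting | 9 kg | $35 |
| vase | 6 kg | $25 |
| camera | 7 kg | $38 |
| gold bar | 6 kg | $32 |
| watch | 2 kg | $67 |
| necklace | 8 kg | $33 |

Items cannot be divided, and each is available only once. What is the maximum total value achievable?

Check high-value combinations within 25 kg:
- painting+camera+gold bar+watch: weight 9+7+6+2=24, value 35+38+32+67=172
- camera+gold bar+watch+necklace: weight 7+6+2+8=23, value 38+32+67+33=170
- painting+gold bar+watch+necklace: weight 9+6+2+8=25, value 35+32+67+33=167
Best: $172.

$172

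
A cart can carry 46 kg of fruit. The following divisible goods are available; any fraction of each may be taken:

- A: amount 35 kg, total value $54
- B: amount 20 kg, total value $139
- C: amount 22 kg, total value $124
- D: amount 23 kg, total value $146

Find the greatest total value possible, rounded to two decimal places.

301.91

Take in order of value per unit:
- B (139/20 per unit): all 20 → value 139, running total 139.00
- D (146/23 per unit): all 23 → value 146, running total 285.00
- C (124/22 per unit): 3 of 22 → value 3×124/22 = 16.9091, running total 301.91
Total 301.91.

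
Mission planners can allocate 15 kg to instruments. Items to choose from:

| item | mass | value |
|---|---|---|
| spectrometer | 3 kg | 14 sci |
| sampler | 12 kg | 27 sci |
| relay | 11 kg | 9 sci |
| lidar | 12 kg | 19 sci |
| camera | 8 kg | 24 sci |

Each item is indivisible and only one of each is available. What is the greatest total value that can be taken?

This is a 0/1 knapsack; check combinations near the capacity.
- spectrometer+sampler: mass 3+12=15, value 14+27=41
- spectrometer+camera: mass 3+8=11, value 14+24=38
- spectrometer+lidar: mass 3+12=15, value 14+19=33
Best: 41 sci.

41 sci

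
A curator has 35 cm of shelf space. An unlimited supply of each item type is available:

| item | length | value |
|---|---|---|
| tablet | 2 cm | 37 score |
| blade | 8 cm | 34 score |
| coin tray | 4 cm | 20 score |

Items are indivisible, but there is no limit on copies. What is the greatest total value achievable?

629 score

Best value-per-unit is tablet at 37/2, and filling with it alone uses length 17×2=34. No mix of the others beats 17×37 = 629.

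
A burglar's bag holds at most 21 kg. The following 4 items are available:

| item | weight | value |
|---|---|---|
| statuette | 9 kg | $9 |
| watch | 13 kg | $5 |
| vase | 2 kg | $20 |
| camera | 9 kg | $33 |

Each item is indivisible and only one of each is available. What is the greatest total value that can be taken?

Check high-value combinations within 21 kg:
- statuette+vase+camera: weight 9+2+9=20, value 9+20+33=62
- vase+camera: weight 2+9=11, value 20+33=53
- statuette+camera: weight 9+9=18, value 9+33=42
Best: $62.

$62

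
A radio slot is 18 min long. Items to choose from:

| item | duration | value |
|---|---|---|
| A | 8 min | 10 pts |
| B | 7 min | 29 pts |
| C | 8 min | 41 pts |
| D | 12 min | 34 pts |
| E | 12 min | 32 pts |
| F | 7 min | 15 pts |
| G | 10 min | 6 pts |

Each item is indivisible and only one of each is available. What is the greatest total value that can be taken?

Check high-value combinations within 18 min:
- B+C: duration 7+8=15, value 29+41=70
- C+F: duration 8+7=15, value 41+15=56
- A+C: duration 8+8=16, value 10+41=51
Best: 70 pts.

70 pts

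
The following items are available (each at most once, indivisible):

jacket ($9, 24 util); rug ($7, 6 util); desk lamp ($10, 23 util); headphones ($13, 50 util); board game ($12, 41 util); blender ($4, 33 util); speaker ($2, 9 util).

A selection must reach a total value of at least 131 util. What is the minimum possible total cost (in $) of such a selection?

Subsets with value ≥ 131, sorted by total cost:
- headphones+board game+blender+speaker: cost 31, value 133
- jacket+headphones+board game+blender: cost 38, value 148
- jacket+desk lamp+headphones+blender+speaker: cost 38, value 139
- rug+headphones+board game+blender+speaker: cost 38, value 139
Minimum cost: 31 $.

31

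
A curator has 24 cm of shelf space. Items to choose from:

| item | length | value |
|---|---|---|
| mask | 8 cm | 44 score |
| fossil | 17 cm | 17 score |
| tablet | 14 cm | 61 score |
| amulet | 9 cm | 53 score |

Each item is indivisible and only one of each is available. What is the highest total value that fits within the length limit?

Check high-value combinations within 24 cm:
- tablet+amulet: length 14+9=23, value 61+53=114
- mask+tablet: length 8+14=22, value 44+61=105
- mask+amulet: length 8+9=17, value 44+53=97
- tablet: length 14, value 61
Best: 114 score.

114 score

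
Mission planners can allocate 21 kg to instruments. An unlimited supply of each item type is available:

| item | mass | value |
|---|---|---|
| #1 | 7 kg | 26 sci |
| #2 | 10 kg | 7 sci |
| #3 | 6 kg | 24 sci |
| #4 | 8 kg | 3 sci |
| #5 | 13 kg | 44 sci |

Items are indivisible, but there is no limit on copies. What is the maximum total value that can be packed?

78 sci

Best value-per-unit is #3 at 24/6; filling with it alone gives 3×24 = 72.
Optimal mix: 3×#1 → mass 21, value 78.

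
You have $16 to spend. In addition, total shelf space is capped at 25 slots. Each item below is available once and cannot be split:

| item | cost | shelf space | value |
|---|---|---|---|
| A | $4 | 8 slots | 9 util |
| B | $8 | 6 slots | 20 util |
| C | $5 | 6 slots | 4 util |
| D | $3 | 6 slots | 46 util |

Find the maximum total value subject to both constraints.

Feasible sets respecting both limits:
- A+B+D: cost 15, shelf space 20, value 75
- B+C+D: cost 16, shelf space 18, value 70
- B+D: cost 11, shelf space 12, value 66
Best: 75 util.

75 util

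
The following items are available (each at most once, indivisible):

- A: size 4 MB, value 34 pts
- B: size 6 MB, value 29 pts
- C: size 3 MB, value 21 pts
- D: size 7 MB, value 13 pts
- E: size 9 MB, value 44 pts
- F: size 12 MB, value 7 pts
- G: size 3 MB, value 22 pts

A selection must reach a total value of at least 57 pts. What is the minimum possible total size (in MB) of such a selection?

Subsets with value ≥ 57, sorted by total size:
- A+C+G: size 10, value 77
- A+B: size 10, value 63
- B+C+G: size 12, value 72
Minimum size: 10 MB.

10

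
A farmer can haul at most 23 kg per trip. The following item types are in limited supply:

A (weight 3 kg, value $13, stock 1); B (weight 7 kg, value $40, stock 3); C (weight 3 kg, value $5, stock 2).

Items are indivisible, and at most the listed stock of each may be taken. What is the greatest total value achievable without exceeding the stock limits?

$120

Top feasible selections:
- 3×B: weight 21, value 120
- 1×A + 2×B + 2×C: weight 23, value 103
- 1×A + 2×B + 1×C: weight 20, value 98
Best: $120.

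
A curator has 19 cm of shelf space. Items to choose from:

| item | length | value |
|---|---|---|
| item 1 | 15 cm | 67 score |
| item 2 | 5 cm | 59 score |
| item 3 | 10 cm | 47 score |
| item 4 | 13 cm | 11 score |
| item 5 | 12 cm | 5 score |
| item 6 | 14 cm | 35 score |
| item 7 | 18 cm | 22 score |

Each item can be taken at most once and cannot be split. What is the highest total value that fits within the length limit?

Check high-value combinations within 19 cm:
- item 2+item 3: length 5+10=15, value 59+47=106
- item 2+item 6: length 5+14=19, value 59+35=94
- item 2+item 4: length 5+13=18, value 59+11=70
- item 1: length 15, value 67
Best: 106 score.

106 score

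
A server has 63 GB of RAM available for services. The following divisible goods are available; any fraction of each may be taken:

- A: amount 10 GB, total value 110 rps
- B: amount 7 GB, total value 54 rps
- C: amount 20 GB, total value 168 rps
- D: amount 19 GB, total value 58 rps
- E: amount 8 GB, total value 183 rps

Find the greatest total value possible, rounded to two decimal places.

Take in order of value per unit:
- E (183/8 per unit): all 8 → value 183, running total 183.00
- A (110/10 per unit): all 10 → value 110, running total 293.00
- C (168/20 per unit): all 20 → value 168, running total 461.00
- B (54/7 per unit): all 7 → value 54, running total 515.00
- D (58/19 per unit): 18 of 19 → value 18×58/19 = 54.9474, running total 569.95
Total 569.95.

569.95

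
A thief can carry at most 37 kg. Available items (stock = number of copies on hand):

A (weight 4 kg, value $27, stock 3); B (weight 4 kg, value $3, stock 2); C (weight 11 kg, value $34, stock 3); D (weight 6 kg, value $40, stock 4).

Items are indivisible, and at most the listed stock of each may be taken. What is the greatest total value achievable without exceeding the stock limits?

Top feasible selections:
- 3×A + 4×D: weight 36, value 241
- 2×A + 1×B + 4×D: weight 36, value 217
Best: $241.

$241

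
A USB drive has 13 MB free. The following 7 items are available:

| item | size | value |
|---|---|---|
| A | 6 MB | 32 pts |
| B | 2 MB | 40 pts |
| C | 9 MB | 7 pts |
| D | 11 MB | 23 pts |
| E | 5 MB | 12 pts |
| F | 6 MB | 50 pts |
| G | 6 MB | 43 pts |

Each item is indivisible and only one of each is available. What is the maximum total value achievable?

Check high-value combinations within 13 MB:
- B+E+F: size 2+5+6=13, value 40+12+50=102
- B+E+G: size 2+5+6=13, value 40+12+43=95
- F+G: size 6+6=12, value 50+43=93
- B+F: size 2+6=8, value 40+50=90
Best: 102 pts.

102 pts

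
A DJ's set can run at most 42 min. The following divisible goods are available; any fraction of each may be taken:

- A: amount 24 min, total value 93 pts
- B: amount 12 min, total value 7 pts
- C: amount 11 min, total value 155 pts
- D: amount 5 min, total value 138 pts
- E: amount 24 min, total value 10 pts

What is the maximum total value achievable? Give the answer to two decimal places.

387.17

Take in order of value per unit:
- D (138/5 per unit): all 5 → value 138, running total 138.00
- C (155/11 per unit): all 11 → value 155, running total 293.00
- A (93/24 per unit): all 24 → value 93, running total 386.00
- B (7/12 per unit): 2 of 12 → value 2×7/12 = 1.1667, running total 387.17
Total 387.17.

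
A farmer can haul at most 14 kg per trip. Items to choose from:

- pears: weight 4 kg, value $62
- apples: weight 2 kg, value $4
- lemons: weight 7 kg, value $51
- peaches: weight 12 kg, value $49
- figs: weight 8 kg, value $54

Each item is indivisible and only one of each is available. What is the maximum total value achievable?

Check high-value combinations within 14 kg:
- pears+apples+figs: weight 4+2+8=14, value 62+4+54=120
- pears+apples+lemons: weight 4+2+7=13, value 62+4+51=117
- pears+figs: weight 4+8=12, value 62+54=116
Best: $120.

$120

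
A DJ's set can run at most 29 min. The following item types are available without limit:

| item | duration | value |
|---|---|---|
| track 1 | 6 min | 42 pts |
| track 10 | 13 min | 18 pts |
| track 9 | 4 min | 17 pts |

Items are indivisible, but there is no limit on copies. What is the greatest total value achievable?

Best value-per-unit is track 1 at 42/6; filling with it alone gives 4×42 = 168.
Optimal mix: 4×track 1 + 1×track 9 → duration 28, value 185.

185 pts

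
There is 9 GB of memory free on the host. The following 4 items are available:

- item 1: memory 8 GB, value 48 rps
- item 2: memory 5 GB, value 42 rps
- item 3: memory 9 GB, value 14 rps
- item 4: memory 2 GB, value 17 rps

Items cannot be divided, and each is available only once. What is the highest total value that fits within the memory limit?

Check high-value combinations within 9 GB:
- item 2+item 4: memory 5+2=7, value 42+17=59
- item 1: memory 8, value 48
- item 2: memory 5, value 42
- item 4: memory 2, value 17
Best: 59 rps.

59 rps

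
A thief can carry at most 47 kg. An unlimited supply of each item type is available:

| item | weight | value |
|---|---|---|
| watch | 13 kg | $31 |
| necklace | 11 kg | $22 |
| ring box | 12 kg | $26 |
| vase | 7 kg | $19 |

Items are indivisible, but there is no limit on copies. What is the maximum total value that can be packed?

Best value-per-unit is vase at 19/7; filling with it alone gives 6×19 = 114.
Optimal mix: 1×ring box + 5×vase → weight 47, value 121.

$121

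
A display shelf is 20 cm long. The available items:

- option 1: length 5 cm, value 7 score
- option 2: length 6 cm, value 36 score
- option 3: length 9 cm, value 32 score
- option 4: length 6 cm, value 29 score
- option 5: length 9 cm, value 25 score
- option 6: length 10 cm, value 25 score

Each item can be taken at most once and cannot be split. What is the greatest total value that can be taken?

75 score

This is a 0/1 knapsack; check combinations near the capacity.
- option 1+option 2+option 3: length 5+6+9=20, value 7+36+32=75
- option 1+option 2+option 4: length 5+6+6=17, value 7+36+29=72
- option 2+option 3: length 6+9=15, value 36+32=68
Best: 75 score.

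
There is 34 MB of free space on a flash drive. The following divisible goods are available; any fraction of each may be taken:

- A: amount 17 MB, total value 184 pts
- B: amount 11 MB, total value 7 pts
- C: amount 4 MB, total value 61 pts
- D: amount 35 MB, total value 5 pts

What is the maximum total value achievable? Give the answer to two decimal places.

Take in order of value per unit:
- C (61/4 per unit): all 4 → value 61, running total 61.00
- A (184/17 per unit): all 17 → value 184, running total 245.00
- B (7/11 per unit): all 11 → value 7, running total 252.00
- D (5/35 per unit): 2 of 35 → value 2×5/35 = 0.2857, running total 252.29
Total 252.29.

252.29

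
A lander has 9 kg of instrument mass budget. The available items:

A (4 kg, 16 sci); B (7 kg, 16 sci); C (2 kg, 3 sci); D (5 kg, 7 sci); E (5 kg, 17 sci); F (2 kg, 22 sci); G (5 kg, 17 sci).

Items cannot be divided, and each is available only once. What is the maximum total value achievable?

42 sci

This is a 0/1 knapsack; check combinations near the capacity.
- C+E+F: mass 2+5+2=9, value 3+17+22=42
- C+F+G: mass 2+2+5=9, value 3+22+17=42
- A+C+F: mass 4+2+2=8, value 16+3+22=41
- E+F: mass 5+2=7, value 17+22=39
Best: 42 sci.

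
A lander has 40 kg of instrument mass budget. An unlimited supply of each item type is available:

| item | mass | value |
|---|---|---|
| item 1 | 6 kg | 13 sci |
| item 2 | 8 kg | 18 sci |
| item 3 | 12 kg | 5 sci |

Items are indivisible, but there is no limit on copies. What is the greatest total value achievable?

90 sci

Best value-per-unit is item 2 at 18/8, and filling with it alone uses mass 5×8=40. No mix of the others beats 5×18 = 90.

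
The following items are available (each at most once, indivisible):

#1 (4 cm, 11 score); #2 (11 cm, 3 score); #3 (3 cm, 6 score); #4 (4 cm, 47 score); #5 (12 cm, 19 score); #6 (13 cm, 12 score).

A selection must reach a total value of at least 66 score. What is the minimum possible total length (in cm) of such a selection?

16

Subsets with value ≥ 66, sorted by total length:
- #4+#5: length 16, value 66
- #3+#4+#5: length 19, value 72
- #1+#4+#5: length 20, value 77
Minimum length: 16 cm.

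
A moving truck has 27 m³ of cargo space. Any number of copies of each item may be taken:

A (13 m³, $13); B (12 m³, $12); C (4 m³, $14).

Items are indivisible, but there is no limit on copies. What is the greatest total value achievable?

Best value-per-unit is C at 14/4, and filling with it alone uses volume 6×4=24. No mix of the others beats 6×14 = 84.

$84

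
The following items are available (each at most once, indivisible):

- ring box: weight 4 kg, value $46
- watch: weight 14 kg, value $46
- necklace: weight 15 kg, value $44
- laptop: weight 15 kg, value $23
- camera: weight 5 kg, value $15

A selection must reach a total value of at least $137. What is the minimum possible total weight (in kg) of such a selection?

38

Subsets with value ≥ 137, sorted by total weight:
- ring box+watch+necklace+camera: weight 38, value 151
- ring box+watch+necklace+laptop: weight 48, value 159
- ring box+watch+necklace+laptop+camera: weight 53, value 174
Minimum weight: 38 kg.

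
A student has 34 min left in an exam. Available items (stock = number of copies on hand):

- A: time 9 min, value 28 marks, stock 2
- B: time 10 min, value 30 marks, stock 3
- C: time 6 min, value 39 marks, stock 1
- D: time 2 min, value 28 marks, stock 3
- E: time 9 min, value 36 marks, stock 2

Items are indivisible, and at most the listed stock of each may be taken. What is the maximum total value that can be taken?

195 marks

Best selections within time 34 and stock limits:
- 1×C + 3×D + 2×E: time 30, value 195
- 1×B + 1×C + 3×D + 1×E: time 31, value 189
- 1×A + 1×C + 3×D + 1×E: time 30, value 187
Best: 195 marks.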